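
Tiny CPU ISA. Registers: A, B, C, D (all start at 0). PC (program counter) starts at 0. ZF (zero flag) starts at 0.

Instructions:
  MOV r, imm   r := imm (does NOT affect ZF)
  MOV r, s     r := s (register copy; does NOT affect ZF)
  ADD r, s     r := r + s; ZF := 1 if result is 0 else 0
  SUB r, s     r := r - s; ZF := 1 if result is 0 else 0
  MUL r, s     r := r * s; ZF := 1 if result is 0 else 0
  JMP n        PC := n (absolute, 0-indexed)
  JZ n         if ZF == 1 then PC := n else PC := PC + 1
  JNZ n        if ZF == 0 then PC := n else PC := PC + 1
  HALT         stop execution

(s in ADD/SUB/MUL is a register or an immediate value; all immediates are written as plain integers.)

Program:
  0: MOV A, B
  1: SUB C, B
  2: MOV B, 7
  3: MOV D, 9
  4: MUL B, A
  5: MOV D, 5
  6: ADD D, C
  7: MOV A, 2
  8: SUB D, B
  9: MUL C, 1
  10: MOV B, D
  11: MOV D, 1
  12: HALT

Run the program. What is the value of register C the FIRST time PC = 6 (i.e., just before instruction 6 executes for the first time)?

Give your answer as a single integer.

Step 1: PC=0 exec 'MOV A, B'. After: A=0 B=0 C=0 D=0 ZF=0 PC=1
Step 2: PC=1 exec 'SUB C, B'. After: A=0 B=0 C=0 D=0 ZF=1 PC=2
Step 3: PC=2 exec 'MOV B, 7'. After: A=0 B=7 C=0 D=0 ZF=1 PC=3
Step 4: PC=3 exec 'MOV D, 9'. After: A=0 B=7 C=0 D=9 ZF=1 PC=4
Step 5: PC=4 exec 'MUL B, A'. After: A=0 B=0 C=0 D=9 ZF=1 PC=5
Step 6: PC=5 exec 'MOV D, 5'. After: A=0 B=0 C=0 D=5 ZF=1 PC=6
First time PC=6: C=0

0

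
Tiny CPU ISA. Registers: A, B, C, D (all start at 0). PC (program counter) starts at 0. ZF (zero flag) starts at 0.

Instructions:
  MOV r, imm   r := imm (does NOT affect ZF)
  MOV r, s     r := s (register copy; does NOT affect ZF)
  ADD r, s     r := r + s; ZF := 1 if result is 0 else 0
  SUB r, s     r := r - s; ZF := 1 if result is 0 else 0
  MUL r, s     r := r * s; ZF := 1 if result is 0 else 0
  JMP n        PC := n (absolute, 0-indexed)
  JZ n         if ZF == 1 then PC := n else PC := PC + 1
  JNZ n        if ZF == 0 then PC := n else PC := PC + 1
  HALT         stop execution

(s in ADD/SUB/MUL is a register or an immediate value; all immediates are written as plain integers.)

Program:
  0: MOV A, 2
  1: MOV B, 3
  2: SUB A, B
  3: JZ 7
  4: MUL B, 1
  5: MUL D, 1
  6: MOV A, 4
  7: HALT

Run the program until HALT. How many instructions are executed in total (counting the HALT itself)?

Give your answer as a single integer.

Answer: 8

Derivation:
Step 1: PC=0 exec 'MOV A, 2'. After: A=2 B=0 C=0 D=0 ZF=0 PC=1
Step 2: PC=1 exec 'MOV B, 3'. After: A=2 B=3 C=0 D=0 ZF=0 PC=2
Step 3: PC=2 exec 'SUB A, B'. After: A=-1 B=3 C=0 D=0 ZF=0 PC=3
Step 4: PC=3 exec 'JZ 7'. After: A=-1 B=3 C=0 D=0 ZF=0 PC=4
Step 5: PC=4 exec 'MUL B, 1'. After: A=-1 B=3 C=0 D=0 ZF=0 PC=5
Step 6: PC=5 exec 'MUL D, 1'. After: A=-1 B=3 C=0 D=0 ZF=1 PC=6
Step 7: PC=6 exec 'MOV A, 4'. After: A=4 B=3 C=0 D=0 ZF=1 PC=7
Step 8: PC=7 exec 'HALT'. After: A=4 B=3 C=0 D=0 ZF=1 PC=7 HALTED
Total instructions executed: 8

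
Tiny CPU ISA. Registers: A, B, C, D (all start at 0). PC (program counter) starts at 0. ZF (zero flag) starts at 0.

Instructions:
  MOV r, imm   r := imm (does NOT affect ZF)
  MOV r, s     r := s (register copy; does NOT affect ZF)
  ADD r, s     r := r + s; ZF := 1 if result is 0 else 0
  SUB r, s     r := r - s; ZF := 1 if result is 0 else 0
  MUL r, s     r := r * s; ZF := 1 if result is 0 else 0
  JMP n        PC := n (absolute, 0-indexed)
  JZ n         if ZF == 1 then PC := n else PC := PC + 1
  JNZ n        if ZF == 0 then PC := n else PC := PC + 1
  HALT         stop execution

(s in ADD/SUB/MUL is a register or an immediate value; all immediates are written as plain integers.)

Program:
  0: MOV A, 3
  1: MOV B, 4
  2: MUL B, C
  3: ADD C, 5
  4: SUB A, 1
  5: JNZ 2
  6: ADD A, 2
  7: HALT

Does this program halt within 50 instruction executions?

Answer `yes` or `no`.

Answer: yes

Derivation:
Step 1: PC=0 exec 'MOV A, 3'. After: A=3 B=0 C=0 D=0 ZF=0 PC=1
Step 2: PC=1 exec 'MOV B, 4'. After: A=3 B=4 C=0 D=0 ZF=0 PC=2
Step 3: PC=2 exec 'MUL B, C'. After: A=3 B=0 C=0 D=0 ZF=1 PC=3
Step 4: PC=3 exec 'ADD C, 5'. After: A=3 B=0 C=5 D=0 ZF=0 PC=4
Step 5: PC=4 exec 'SUB A, 1'. After: A=2 B=0 C=5 D=0 ZF=0 PC=5
Step 6: PC=5 exec 'JNZ 2'. After: A=2 B=0 C=5 D=0 ZF=0 PC=2
Step 7: PC=2 exec 'MUL B, C'. After: A=2 B=0 C=5 D=0 ZF=1 PC=3
Step 8: PC=3 exec 'ADD C, 5'. After: A=2 B=0 C=10 D=0 ZF=0 PC=4
Step 9: PC=4 exec 'SUB A, 1'. After: A=1 B=0 C=10 D=0 ZF=0 PC=5
Step 10: PC=5 exec 'JNZ 2'. After: A=1 B=0 C=10 D=0 ZF=0 PC=2
Step 11: PC=2 exec 'MUL B, C'. After: A=1 B=0 C=10 D=0 ZF=1 PC=3
Step 12: PC=3 exec 'ADD C, 5'. After: A=1 B=0 C=15 D=0 ZF=0 PC=4
Step 13: PC=4 exec 'SUB A, 1'. After: A=0 B=0 C=15 D=0 ZF=1 PC=5
Step 14: PC=5 exec 'JNZ 2'. After: A=0 B=0 C=15 D=0 ZF=1 PC=6
Step 15: PC=6 exec 'ADD A, 2'. After: A=2 B=0 C=15 D=0 ZF=0 PC=7
Step 16: PC=7 exec 'HALT'. After: A=2 B=0 C=15 D=0 ZF=0 PC=7 HALTED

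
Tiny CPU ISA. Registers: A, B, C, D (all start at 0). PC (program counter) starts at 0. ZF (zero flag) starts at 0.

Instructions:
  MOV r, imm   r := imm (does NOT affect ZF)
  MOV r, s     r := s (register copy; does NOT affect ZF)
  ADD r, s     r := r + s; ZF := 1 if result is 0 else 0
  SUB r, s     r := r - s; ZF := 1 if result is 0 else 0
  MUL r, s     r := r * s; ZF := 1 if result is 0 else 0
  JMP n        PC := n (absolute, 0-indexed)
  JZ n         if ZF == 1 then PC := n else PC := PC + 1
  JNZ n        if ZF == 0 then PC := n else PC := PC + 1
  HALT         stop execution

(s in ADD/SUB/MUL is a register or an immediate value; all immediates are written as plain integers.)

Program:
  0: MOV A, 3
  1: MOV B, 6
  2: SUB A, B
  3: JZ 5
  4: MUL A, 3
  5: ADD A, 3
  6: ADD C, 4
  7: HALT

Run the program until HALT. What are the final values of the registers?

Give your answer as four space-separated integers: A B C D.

Answer: -6 6 4 0

Derivation:
Step 1: PC=0 exec 'MOV A, 3'. After: A=3 B=0 C=0 D=0 ZF=0 PC=1
Step 2: PC=1 exec 'MOV B, 6'. After: A=3 B=6 C=0 D=0 ZF=0 PC=2
Step 3: PC=2 exec 'SUB A, B'. After: A=-3 B=6 C=0 D=0 ZF=0 PC=3
Step 4: PC=3 exec 'JZ 5'. After: A=-3 B=6 C=0 D=0 ZF=0 PC=4
Step 5: PC=4 exec 'MUL A, 3'. After: A=-9 B=6 C=0 D=0 ZF=0 PC=5
Step 6: PC=5 exec 'ADD A, 3'. After: A=-6 B=6 C=0 D=0 ZF=0 PC=6
Step 7: PC=6 exec 'ADD C, 4'. After: A=-6 B=6 C=4 D=0 ZF=0 PC=7
Step 8: PC=7 exec 'HALT'. After: A=-6 B=6 C=4 D=0 ZF=0 PC=7 HALTED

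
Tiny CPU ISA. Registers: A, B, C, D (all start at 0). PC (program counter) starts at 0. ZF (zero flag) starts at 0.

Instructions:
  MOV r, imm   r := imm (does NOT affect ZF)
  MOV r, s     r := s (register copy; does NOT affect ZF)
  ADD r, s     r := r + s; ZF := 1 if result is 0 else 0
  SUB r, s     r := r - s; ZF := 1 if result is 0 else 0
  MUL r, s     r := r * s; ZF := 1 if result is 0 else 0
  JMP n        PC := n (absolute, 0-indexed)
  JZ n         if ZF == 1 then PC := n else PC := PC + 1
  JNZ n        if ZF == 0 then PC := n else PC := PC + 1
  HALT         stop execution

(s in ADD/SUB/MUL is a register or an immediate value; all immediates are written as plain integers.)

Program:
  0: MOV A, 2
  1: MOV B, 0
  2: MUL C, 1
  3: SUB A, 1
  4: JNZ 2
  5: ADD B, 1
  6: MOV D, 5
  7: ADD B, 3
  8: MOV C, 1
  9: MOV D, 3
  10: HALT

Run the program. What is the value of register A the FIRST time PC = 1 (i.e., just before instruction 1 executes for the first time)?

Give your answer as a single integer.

Step 1: PC=0 exec 'MOV A, 2'. After: A=2 B=0 C=0 D=0 ZF=0 PC=1
First time PC=1: A=2

2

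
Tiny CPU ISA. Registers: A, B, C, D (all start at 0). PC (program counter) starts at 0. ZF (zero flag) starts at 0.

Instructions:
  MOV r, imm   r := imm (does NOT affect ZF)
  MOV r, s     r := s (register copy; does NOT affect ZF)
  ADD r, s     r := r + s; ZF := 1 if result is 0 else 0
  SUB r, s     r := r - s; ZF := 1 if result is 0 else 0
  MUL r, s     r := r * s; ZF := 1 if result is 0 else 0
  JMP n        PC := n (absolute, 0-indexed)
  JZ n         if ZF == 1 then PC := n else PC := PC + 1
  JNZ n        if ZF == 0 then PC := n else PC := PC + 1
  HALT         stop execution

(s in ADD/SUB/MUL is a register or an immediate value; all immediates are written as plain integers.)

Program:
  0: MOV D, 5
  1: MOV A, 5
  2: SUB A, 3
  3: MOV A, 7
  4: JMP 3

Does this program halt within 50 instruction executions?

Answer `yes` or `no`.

Answer: no

Derivation:
Step 1: PC=0 exec 'MOV D, 5'. After: A=0 B=0 C=0 D=5 ZF=0 PC=1
Step 2: PC=1 exec 'MOV A, 5'. After: A=5 B=0 C=0 D=5 ZF=0 PC=2
Step 3: PC=2 exec 'SUB A, 3'. After: A=2 B=0 C=0 D=5 ZF=0 PC=3
Step 4: PC=3 exec 'MOV A, 7'. After: A=7 B=0 C=0 D=5 ZF=0 PC=4
Step 5: PC=4 exec 'JMP 3'. After: A=7 B=0 C=0 D=5 ZF=0 PC=3
Step 6: PC=3 exec 'MOV A, 7'. After: A=7 B=0 C=0 D=5 ZF=0 PC=4
State after step 6 equals state after step 4: the program is in a cycle of length 2 and will never halt.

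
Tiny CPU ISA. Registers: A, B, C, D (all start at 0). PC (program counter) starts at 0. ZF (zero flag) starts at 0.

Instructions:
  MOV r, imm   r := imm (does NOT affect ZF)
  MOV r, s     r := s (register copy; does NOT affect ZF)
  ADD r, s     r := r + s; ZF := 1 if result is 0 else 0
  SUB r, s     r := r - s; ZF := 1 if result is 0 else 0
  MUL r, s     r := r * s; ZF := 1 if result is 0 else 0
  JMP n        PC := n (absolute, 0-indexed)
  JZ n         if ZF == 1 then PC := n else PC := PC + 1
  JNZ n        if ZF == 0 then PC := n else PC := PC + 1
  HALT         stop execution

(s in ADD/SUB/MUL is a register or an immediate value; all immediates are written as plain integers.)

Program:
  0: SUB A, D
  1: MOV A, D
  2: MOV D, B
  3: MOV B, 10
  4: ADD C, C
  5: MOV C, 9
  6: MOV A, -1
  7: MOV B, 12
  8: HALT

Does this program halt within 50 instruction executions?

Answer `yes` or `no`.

Step 1: PC=0 exec 'SUB A, D'. After: A=0 B=0 C=0 D=0 ZF=1 PC=1
Step 2: PC=1 exec 'MOV A, D'. After: A=0 B=0 C=0 D=0 ZF=1 PC=2
Step 3: PC=2 exec 'MOV D, B'. After: A=0 B=0 C=0 D=0 ZF=1 PC=3
Step 4: PC=3 exec 'MOV B, 10'. After: A=0 B=10 C=0 D=0 ZF=1 PC=4
Step 5: PC=4 exec 'ADD C, C'. After: A=0 B=10 C=0 D=0 ZF=1 PC=5
Step 6: PC=5 exec 'MOV C, 9'. After: A=0 B=10 C=9 D=0 ZF=1 PC=6
Step 7: PC=6 exec 'MOV A, -1'. After: A=-1 B=10 C=9 D=0 ZF=1 PC=7
Step 8: PC=7 exec 'MOV B, 12'. After: A=-1 B=12 C=9 D=0 ZF=1 PC=8
Step 9: PC=8 exec 'HALT'. After: A=-1 B=12 C=9 D=0 ZF=1 PC=8 HALTED

Answer: yes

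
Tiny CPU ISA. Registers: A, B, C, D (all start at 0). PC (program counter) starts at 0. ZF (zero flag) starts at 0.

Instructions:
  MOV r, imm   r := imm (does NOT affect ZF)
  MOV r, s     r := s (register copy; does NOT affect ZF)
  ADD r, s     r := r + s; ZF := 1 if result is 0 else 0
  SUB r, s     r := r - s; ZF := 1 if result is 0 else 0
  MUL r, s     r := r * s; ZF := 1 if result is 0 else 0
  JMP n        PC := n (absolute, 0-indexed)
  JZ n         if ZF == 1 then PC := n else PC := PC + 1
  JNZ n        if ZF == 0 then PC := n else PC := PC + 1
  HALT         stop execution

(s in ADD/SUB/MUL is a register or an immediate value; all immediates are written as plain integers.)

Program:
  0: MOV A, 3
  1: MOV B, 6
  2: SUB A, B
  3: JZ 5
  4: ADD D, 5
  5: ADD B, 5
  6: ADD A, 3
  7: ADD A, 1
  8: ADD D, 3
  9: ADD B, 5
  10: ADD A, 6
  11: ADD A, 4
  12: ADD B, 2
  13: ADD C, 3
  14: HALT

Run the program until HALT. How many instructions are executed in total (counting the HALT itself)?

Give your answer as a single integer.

Answer: 15

Derivation:
Step 1: PC=0 exec 'MOV A, 3'. After: A=3 B=0 C=0 D=0 ZF=0 PC=1
Step 2: PC=1 exec 'MOV B, 6'. After: A=3 B=6 C=0 D=0 ZF=0 PC=2
Step 3: PC=2 exec 'SUB A, B'. After: A=-3 B=6 C=0 D=0 ZF=0 PC=3
Step 4: PC=3 exec 'JZ 5'. After: A=-3 B=6 C=0 D=0 ZF=0 PC=4
Step 5: PC=4 exec 'ADD D, 5'. After: A=-3 B=6 C=0 D=5 ZF=0 PC=5
Step 6: PC=5 exec 'ADD B, 5'. After: A=-3 B=11 C=0 D=5 ZF=0 PC=6
Step 7: PC=6 exec 'ADD A, 3'. After: A=0 B=11 C=0 D=5 ZF=1 PC=7
Step 8: PC=7 exec 'ADD A, 1'. After: A=1 B=11 C=0 D=5 ZF=0 PC=8
Step 9: PC=8 exec 'ADD D, 3'. After: A=1 B=11 C=0 D=8 ZF=0 PC=9
Step 10: PC=9 exec 'ADD B, 5'. After: A=1 B=16 C=0 D=8 ZF=0 PC=10
Step 11: PC=10 exec 'ADD A, 6'. After: A=7 B=16 C=0 D=8 ZF=0 PC=11
Step 12: PC=11 exec 'ADD A, 4'. After: A=11 B=16 C=0 D=8 ZF=0 PC=12
Step 13: PC=12 exec 'ADD B, 2'. After: A=11 B=18 C=0 D=8 ZF=0 PC=13
Step 14: PC=13 exec 'ADD C, 3'. After: A=11 B=18 C=3 D=8 ZF=0 PC=14
Step 15: PC=14 exec 'HALT'. After: A=11 B=18 C=3 D=8 ZF=0 PC=14 HALTED
Total instructions executed: 15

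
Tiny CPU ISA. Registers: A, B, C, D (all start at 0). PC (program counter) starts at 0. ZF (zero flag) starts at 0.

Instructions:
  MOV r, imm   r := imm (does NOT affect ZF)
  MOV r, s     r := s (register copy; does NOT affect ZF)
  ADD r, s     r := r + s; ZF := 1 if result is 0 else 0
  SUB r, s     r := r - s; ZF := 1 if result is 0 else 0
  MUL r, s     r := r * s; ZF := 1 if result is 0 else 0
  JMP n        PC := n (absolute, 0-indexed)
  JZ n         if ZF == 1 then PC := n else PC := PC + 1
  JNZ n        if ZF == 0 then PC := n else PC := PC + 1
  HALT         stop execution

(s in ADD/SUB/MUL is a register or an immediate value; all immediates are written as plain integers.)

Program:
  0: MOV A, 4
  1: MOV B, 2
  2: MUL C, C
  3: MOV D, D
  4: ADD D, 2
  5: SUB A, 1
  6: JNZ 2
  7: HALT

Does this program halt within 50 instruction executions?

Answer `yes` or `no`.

Answer: yes

Derivation:
Step 1: PC=0 exec 'MOV A, 4'. After: A=4 B=0 C=0 D=0 ZF=0 PC=1
Step 2: PC=1 exec 'MOV B, 2'. After: A=4 B=2 C=0 D=0 ZF=0 PC=2
Step 3: PC=2 exec 'MUL C, C'. After: A=4 B=2 C=0 D=0 ZF=1 PC=3
Step 4: PC=3 exec 'MOV D, D'. After: A=4 B=2 C=0 D=0 ZF=1 PC=4
Step 5: PC=4 exec 'ADD D, 2'. After: A=4 B=2 C=0 D=2 ZF=0 PC=5
Step 6: PC=5 exec 'SUB A, 1'. After: A=3 B=2 C=0 D=2 ZF=0 PC=6
Step 7: PC=6 exec 'JNZ 2'. After: A=3 B=2 C=0 D=2 ZF=0 PC=2
Step 8: PC=2 exec 'MUL C, C'. After: A=3 B=2 C=0 D=2 ZF=1 PC=3
Step 9: PC=3 exec 'MOV D, D'. After: A=3 B=2 C=0 D=2 ZF=1 PC=4
Step 10: PC=4 exec 'ADD D, 2'. After: A=3 B=2 C=0 D=4 ZF=0 PC=5
Step 11: PC=5 exec 'SUB A, 1'. After: A=2 B=2 C=0 D=4 ZF=0 PC=6
Step 12: PC=6 exec 'JNZ 2'. After: A=2 B=2 C=0 D=4 ZF=0 PC=2
Step 13: PC=2 exec 'MUL C, C'. After: A=2 B=2 C=0 D=4 ZF=1 PC=3
Step 14: PC=3 exec 'MOV D, D'. After: A=2 B=2 C=0 D=4 ZF=1 PC=4
Step 15: PC=4 exec 'ADD D, 2'. After: A=2 B=2 C=0 D=6 ZF=0 PC=5
Step 16: PC=5 exec 'SUB A, 1'. After: A=1 B=2 C=0 D=6 ZF=0 PC=6
Step 17: PC=6 exec 'JNZ 2'. After: A=1 B=2 C=0 D=6 ZF=0 PC=2
Step 18: PC=2 exec 'MUL C, C'. After: A=1 B=2 C=0 D=6 ZF=1 PC=3
Step 19: PC=3 exec 'MOV D, D'. After: A=1 B=2 C=0 D=6 ZF=1 PC=4
Step 20: PC=4 exec 'ADD D, 2'. After: A=1 B=2 C=0 D=8 ZF=0 PC=5
Step 21: PC=5 exec 'SUB A, 1'. After: A=0 B=2 C=0 D=8 ZF=1 PC=6
Step 22: PC=6 exec 'JNZ 2'. After: A=0 B=2 C=0 D=8 ZF=1 PC=7
Step 23: PC=7 exec 'HALT'. After: A=0 B=2 C=0 D=8 ZF=1 PC=7 HALTED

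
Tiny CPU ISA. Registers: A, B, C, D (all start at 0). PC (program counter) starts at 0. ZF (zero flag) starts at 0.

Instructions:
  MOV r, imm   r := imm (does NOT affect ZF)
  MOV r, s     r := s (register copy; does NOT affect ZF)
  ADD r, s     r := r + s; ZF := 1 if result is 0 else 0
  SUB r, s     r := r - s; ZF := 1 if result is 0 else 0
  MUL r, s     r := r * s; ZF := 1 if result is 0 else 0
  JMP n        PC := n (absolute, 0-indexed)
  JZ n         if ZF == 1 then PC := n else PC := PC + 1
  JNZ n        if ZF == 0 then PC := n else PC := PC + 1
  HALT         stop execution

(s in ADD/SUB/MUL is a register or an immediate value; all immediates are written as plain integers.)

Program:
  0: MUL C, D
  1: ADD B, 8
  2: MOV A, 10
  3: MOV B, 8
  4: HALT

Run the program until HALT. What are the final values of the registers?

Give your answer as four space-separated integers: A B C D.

Step 1: PC=0 exec 'MUL C, D'. After: A=0 B=0 C=0 D=0 ZF=1 PC=1
Step 2: PC=1 exec 'ADD B, 8'. After: A=0 B=8 C=0 D=0 ZF=0 PC=2
Step 3: PC=2 exec 'MOV A, 10'. After: A=10 B=8 C=0 D=0 ZF=0 PC=3
Step 4: PC=3 exec 'MOV B, 8'. After: A=10 B=8 C=0 D=0 ZF=0 PC=4
Step 5: PC=4 exec 'HALT'. After: A=10 B=8 C=0 D=0 ZF=0 PC=4 HALTED

Answer: 10 8 0 0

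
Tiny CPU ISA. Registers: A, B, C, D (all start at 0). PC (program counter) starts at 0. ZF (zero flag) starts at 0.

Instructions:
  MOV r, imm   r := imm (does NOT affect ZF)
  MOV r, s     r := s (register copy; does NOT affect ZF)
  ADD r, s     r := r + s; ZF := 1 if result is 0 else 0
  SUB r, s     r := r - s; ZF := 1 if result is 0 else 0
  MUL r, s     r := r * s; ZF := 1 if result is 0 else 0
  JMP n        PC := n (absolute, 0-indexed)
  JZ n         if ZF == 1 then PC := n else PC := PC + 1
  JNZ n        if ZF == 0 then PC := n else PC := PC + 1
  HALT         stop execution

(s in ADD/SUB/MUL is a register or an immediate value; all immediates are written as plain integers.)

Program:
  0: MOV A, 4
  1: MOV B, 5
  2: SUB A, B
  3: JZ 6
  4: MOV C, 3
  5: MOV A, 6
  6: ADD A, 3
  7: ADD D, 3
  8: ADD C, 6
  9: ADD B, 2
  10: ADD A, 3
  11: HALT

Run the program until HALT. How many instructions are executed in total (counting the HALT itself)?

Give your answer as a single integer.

Step 1: PC=0 exec 'MOV A, 4'. After: A=4 B=0 C=0 D=0 ZF=0 PC=1
Step 2: PC=1 exec 'MOV B, 5'. After: A=4 B=5 C=0 D=0 ZF=0 PC=2
Step 3: PC=2 exec 'SUB A, B'. After: A=-1 B=5 C=0 D=0 ZF=0 PC=3
Step 4: PC=3 exec 'JZ 6'. After: A=-1 B=5 C=0 D=0 ZF=0 PC=4
Step 5: PC=4 exec 'MOV C, 3'. After: A=-1 B=5 C=3 D=0 ZF=0 PC=5
Step 6: PC=5 exec 'MOV A, 6'. After: A=6 B=5 C=3 D=0 ZF=0 PC=6
Step 7: PC=6 exec 'ADD A, 3'. After: A=9 B=5 C=3 D=0 ZF=0 PC=7
Step 8: PC=7 exec 'ADD D, 3'. After: A=9 B=5 C=3 D=3 ZF=0 PC=8
Step 9: PC=8 exec 'ADD C, 6'. After: A=9 B=5 C=9 D=3 ZF=0 PC=9
Step 10: PC=9 exec 'ADD B, 2'. After: A=9 B=7 C=9 D=3 ZF=0 PC=10
Step 11: PC=10 exec 'ADD A, 3'. After: A=12 B=7 C=9 D=3 ZF=0 PC=11
Step 12: PC=11 exec 'HALT'. After: A=12 B=7 C=9 D=3 ZF=0 PC=11 HALTED
Total instructions executed: 12

Answer: 12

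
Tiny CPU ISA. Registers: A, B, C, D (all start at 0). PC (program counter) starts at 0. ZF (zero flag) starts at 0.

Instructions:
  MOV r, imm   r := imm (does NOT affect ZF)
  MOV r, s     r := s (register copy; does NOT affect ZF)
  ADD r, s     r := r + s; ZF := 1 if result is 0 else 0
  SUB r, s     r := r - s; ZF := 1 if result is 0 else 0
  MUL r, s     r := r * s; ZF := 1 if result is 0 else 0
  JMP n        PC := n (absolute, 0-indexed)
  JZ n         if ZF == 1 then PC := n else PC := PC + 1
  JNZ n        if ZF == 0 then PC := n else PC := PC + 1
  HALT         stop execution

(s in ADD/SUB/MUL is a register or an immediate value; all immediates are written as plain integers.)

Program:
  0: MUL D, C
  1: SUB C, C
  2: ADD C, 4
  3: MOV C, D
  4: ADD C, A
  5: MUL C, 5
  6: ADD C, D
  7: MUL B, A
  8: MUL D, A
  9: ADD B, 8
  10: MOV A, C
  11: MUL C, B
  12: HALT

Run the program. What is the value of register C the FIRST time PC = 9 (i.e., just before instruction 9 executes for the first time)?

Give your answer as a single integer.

Step 1: PC=0 exec 'MUL D, C'. After: A=0 B=0 C=0 D=0 ZF=1 PC=1
Step 2: PC=1 exec 'SUB C, C'. After: A=0 B=0 C=0 D=0 ZF=1 PC=2
Step 3: PC=2 exec 'ADD C, 4'. After: A=0 B=0 C=4 D=0 ZF=0 PC=3
Step 4: PC=3 exec 'MOV C, D'. After: A=0 B=0 C=0 D=0 ZF=0 PC=4
Step 5: PC=4 exec 'ADD C, A'. After: A=0 B=0 C=0 D=0 ZF=1 PC=5
Step 6: PC=5 exec 'MUL C, 5'. After: A=0 B=0 C=0 D=0 ZF=1 PC=6
Step 7: PC=6 exec 'ADD C, D'. After: A=0 B=0 C=0 D=0 ZF=1 PC=7
Step 8: PC=7 exec 'MUL B, A'. After: A=0 B=0 C=0 D=0 ZF=1 PC=8
Step 9: PC=8 exec 'MUL D, A'. After: A=0 B=0 C=0 D=0 ZF=1 PC=9
First time PC=9: C=0

0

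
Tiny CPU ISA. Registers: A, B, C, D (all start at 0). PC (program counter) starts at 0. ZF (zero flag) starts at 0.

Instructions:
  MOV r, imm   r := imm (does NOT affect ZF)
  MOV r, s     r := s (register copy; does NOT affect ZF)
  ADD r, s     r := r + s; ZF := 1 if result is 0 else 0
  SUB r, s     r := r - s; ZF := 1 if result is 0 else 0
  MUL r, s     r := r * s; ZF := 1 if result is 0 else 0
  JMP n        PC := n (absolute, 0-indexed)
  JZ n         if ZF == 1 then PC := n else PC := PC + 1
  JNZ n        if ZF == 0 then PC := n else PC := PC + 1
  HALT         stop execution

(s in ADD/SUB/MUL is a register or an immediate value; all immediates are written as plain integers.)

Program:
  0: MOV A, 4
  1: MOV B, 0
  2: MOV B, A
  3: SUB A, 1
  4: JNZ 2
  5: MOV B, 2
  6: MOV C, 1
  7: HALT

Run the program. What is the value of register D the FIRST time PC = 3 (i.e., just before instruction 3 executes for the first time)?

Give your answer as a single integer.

Step 1: PC=0 exec 'MOV A, 4'. After: A=4 B=0 C=0 D=0 ZF=0 PC=1
Step 2: PC=1 exec 'MOV B, 0'. After: A=4 B=0 C=0 D=0 ZF=0 PC=2
Step 3: PC=2 exec 'MOV B, A'. After: A=4 B=4 C=0 D=0 ZF=0 PC=3
First time PC=3: D=0

0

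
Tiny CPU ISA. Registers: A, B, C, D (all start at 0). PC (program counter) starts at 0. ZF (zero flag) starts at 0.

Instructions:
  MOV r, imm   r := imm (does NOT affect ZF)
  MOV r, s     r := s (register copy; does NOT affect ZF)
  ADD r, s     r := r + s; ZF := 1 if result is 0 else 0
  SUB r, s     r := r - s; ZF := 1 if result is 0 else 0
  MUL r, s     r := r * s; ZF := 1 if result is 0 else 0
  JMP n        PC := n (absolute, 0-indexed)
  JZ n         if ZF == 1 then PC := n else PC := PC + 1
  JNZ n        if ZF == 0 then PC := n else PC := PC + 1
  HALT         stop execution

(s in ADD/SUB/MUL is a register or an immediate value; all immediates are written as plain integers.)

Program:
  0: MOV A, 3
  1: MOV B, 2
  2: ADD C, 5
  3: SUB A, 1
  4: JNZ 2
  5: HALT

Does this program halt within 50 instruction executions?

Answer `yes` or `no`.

Step 1: PC=0 exec 'MOV A, 3'. After: A=3 B=0 C=0 D=0 ZF=0 PC=1
Step 2: PC=1 exec 'MOV B, 2'. After: A=3 B=2 C=0 D=0 ZF=0 PC=2
Step 3: PC=2 exec 'ADD C, 5'. After: A=3 B=2 C=5 D=0 ZF=0 PC=3
Step 4: PC=3 exec 'SUB A, 1'. After: A=2 B=2 C=5 D=0 ZF=0 PC=4
Step 5: PC=4 exec 'JNZ 2'. After: A=2 B=2 C=5 D=0 ZF=0 PC=2
Step 6: PC=2 exec 'ADD C, 5'. After: A=2 B=2 C=10 D=0 ZF=0 PC=3
Step 7: PC=3 exec 'SUB A, 1'. After: A=1 B=2 C=10 D=0 ZF=0 PC=4
Step 8: PC=4 exec 'JNZ 2'. After: A=1 B=2 C=10 D=0 ZF=0 PC=2
Step 9: PC=2 exec 'ADD C, 5'. After: A=1 B=2 C=15 D=0 ZF=0 PC=3
Step 10: PC=3 exec 'SUB A, 1'. After: A=0 B=2 C=15 D=0 ZF=1 PC=4
Step 11: PC=4 exec 'JNZ 2'. After: A=0 B=2 C=15 D=0 ZF=1 PC=5
Step 12: PC=5 exec 'HALT'. After: A=0 B=2 C=15 D=0 ZF=1 PC=5 HALTED

Answer: yes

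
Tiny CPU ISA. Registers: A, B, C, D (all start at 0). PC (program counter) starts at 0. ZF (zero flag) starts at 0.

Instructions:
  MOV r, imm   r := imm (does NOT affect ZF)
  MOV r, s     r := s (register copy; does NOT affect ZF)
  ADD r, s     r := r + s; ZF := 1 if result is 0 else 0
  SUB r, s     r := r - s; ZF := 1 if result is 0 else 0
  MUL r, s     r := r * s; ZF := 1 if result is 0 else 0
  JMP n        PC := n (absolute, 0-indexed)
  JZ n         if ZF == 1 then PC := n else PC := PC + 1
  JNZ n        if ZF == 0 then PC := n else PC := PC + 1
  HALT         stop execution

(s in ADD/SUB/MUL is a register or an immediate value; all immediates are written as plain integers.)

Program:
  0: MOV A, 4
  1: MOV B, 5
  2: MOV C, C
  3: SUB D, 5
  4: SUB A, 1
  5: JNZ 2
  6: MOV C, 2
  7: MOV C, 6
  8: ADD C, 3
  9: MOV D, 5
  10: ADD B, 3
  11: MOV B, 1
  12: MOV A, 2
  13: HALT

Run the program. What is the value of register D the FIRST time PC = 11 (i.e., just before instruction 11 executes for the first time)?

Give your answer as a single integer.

Step 1: PC=0 exec 'MOV A, 4'. After: A=4 B=0 C=0 D=0 ZF=0 PC=1
Step 2: PC=1 exec 'MOV B, 5'. After: A=4 B=5 C=0 D=0 ZF=0 PC=2
Step 3: PC=2 exec 'MOV C, C'. After: A=4 B=5 C=0 D=0 ZF=0 PC=3
Step 4: PC=3 exec 'SUB D, 5'. After: A=4 B=5 C=0 D=-5 ZF=0 PC=4
Step 5: PC=4 exec 'SUB A, 1'. After: A=3 B=5 C=0 D=-5 ZF=0 PC=5
Step 6: PC=5 exec 'JNZ 2'. After: A=3 B=5 C=0 D=-5 ZF=0 PC=2
Step 7: PC=2 exec 'MOV C, C'. After: A=3 B=5 C=0 D=-5 ZF=0 PC=3
Step 8: PC=3 exec 'SUB D, 5'. After: A=3 B=5 C=0 D=-10 ZF=0 PC=4
Step 9: PC=4 exec 'SUB A, 1'. After: A=2 B=5 C=0 D=-10 ZF=0 PC=5
Step 10: PC=5 exec 'JNZ 2'. After: A=2 B=5 C=0 D=-10 ZF=0 PC=2
Step 11: PC=2 exec 'MOV C, C'. After: A=2 B=5 C=0 D=-10 ZF=0 PC=3
Step 12: PC=3 exec 'SUB D, 5'. After: A=2 B=5 C=0 D=-15 ZF=0 PC=4
Step 13: PC=4 exec 'SUB A, 1'. After: A=1 B=5 C=0 D=-15 ZF=0 PC=5
Step 14: PC=5 exec 'JNZ 2'. After: A=1 B=5 C=0 D=-15 ZF=0 PC=2
Step 15: PC=2 exec 'MOV C, C'. After: A=1 B=5 C=0 D=-15 ZF=0 PC=3
Step 16: PC=3 exec 'SUB D, 5'. After: A=1 B=5 C=0 D=-20 ZF=0 PC=4
Step 17: PC=4 exec 'SUB A, 1'. After: A=0 B=5 C=0 D=-20 ZF=1 PC=5
Step 18: PC=5 exec 'JNZ 2'. After: A=0 B=5 C=0 D=-20 ZF=1 PC=6
Step 19: PC=6 exec 'MOV C, 2'. After: A=0 B=5 C=2 D=-20 ZF=1 PC=7
Step 20: PC=7 exec 'MOV C, 6'. After: A=0 B=5 C=6 D=-20 ZF=1 PC=8
Step 21: PC=8 exec 'ADD C, 3'. After: A=0 B=5 C=9 D=-20 ZF=0 PC=9
Step 22: PC=9 exec 'MOV D, 5'. After: A=0 B=5 C=9 D=5 ZF=0 PC=10
Step 23: PC=10 exec 'ADD B, 3'. After: A=0 B=8 C=9 D=5 ZF=0 PC=11
First time PC=11: D=5

5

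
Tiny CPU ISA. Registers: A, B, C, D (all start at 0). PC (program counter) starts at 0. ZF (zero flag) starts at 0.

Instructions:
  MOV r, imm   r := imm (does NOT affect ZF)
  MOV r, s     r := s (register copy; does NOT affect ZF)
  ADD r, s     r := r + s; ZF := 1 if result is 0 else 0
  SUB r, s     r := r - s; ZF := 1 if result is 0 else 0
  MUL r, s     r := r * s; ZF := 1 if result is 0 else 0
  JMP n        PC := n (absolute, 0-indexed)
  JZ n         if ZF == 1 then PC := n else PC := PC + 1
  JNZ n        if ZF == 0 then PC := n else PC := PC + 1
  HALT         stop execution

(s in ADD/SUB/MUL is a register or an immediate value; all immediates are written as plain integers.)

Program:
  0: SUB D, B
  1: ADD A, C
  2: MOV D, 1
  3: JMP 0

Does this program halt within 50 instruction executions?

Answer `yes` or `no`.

Step 1: PC=0 exec 'SUB D, B'. After: A=0 B=0 C=0 D=0 ZF=1 PC=1
Step 2: PC=1 exec 'ADD A, C'. After: A=0 B=0 C=0 D=0 ZF=1 PC=2
Step 3: PC=2 exec 'MOV D, 1'. After: A=0 B=0 C=0 D=1 ZF=1 PC=3
Step 4: PC=3 exec 'JMP 0'. After: A=0 B=0 C=0 D=1 ZF=1 PC=0
Step 5: PC=0 exec 'SUB D, B'. After: A=0 B=0 C=0 D=1 ZF=0 PC=1
Step 6: PC=1 exec 'ADD A, C'. After: A=0 B=0 C=0 D=1 ZF=1 PC=2
Step 7: PC=2 exec 'MOV D, 1'. After: A=0 B=0 C=0 D=1 ZF=1 PC=3
State after step 7 equals state after step 3: the program is in a cycle of length 4 and will never halt.

Answer: no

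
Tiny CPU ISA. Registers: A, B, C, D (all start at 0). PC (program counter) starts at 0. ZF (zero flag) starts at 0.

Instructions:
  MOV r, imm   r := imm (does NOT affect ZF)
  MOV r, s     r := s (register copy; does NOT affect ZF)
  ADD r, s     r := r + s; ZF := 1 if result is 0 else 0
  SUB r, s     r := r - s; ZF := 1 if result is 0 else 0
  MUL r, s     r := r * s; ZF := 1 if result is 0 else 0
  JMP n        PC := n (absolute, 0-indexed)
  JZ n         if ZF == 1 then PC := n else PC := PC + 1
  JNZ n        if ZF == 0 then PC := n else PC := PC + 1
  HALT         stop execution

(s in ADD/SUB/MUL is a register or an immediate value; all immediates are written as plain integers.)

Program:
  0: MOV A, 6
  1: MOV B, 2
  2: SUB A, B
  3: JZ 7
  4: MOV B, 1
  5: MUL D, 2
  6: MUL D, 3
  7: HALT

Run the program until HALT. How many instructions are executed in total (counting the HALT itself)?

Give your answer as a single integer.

Answer: 8

Derivation:
Step 1: PC=0 exec 'MOV A, 6'. After: A=6 B=0 C=0 D=0 ZF=0 PC=1
Step 2: PC=1 exec 'MOV B, 2'. After: A=6 B=2 C=0 D=0 ZF=0 PC=2
Step 3: PC=2 exec 'SUB A, B'. After: A=4 B=2 C=0 D=0 ZF=0 PC=3
Step 4: PC=3 exec 'JZ 7'. After: A=4 B=2 C=0 D=0 ZF=0 PC=4
Step 5: PC=4 exec 'MOV B, 1'. After: A=4 B=1 C=0 D=0 ZF=0 PC=5
Step 6: PC=5 exec 'MUL D, 2'. After: A=4 B=1 C=0 D=0 ZF=1 PC=6
Step 7: PC=6 exec 'MUL D, 3'. After: A=4 B=1 C=0 D=0 ZF=1 PC=7
Step 8: PC=7 exec 'HALT'. After: A=4 B=1 C=0 D=0 ZF=1 PC=7 HALTED
Total instructions executed: 8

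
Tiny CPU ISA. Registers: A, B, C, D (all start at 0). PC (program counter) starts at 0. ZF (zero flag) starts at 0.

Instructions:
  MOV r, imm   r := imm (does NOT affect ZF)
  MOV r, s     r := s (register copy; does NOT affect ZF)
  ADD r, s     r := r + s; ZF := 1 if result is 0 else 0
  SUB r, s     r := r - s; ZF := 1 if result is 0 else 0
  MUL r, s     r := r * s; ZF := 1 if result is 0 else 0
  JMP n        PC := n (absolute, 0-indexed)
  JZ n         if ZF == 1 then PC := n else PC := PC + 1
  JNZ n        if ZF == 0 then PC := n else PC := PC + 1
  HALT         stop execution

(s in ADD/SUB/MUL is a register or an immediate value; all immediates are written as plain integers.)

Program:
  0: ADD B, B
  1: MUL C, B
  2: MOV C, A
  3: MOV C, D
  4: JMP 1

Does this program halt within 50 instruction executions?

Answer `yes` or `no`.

Step 1: PC=0 exec 'ADD B, B'. After: A=0 B=0 C=0 D=0 ZF=1 PC=1
Step 2: PC=1 exec 'MUL C, B'. After: A=0 B=0 C=0 D=0 ZF=1 PC=2
Step 3: PC=2 exec 'MOV C, A'. After: A=0 B=0 C=0 D=0 ZF=1 PC=3
Step 4: PC=3 exec 'MOV C, D'. After: A=0 B=0 C=0 D=0 ZF=1 PC=4
Step 5: PC=4 exec 'JMP 1'. After: A=0 B=0 C=0 D=0 ZF=1 PC=1
State after step 5 equals state after step 1: the program is in a cycle of length 4 and will never halt.

Answer: no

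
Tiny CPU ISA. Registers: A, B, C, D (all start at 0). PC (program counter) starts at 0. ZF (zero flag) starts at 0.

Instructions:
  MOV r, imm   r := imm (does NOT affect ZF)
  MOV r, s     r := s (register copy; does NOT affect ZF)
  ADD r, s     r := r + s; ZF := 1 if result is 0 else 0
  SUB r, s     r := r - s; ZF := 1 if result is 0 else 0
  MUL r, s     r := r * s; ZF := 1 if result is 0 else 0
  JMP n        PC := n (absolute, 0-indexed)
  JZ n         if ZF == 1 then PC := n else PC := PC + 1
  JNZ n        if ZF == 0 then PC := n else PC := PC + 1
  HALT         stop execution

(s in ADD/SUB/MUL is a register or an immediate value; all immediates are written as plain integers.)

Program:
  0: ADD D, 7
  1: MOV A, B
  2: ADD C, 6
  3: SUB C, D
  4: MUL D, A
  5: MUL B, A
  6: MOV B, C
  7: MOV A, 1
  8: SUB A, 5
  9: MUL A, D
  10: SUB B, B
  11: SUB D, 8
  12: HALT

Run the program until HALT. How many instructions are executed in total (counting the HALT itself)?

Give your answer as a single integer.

Step 1: PC=0 exec 'ADD D, 7'. After: A=0 B=0 C=0 D=7 ZF=0 PC=1
Step 2: PC=1 exec 'MOV A, B'. After: A=0 B=0 C=0 D=7 ZF=0 PC=2
Step 3: PC=2 exec 'ADD C, 6'. After: A=0 B=0 C=6 D=7 ZF=0 PC=3
Step 4: PC=3 exec 'SUB C, D'. After: A=0 B=0 C=-1 D=7 ZF=0 PC=4
Step 5: PC=4 exec 'MUL D, A'. After: A=0 B=0 C=-1 D=0 ZF=1 PC=5
Step 6: PC=5 exec 'MUL B, A'. After: A=0 B=0 C=-1 D=0 ZF=1 PC=6
Step 7: PC=6 exec 'MOV B, C'. After: A=0 B=-1 C=-1 D=0 ZF=1 PC=7
Step 8: PC=7 exec 'MOV A, 1'. After: A=1 B=-1 C=-1 D=0 ZF=1 PC=8
Step 9: PC=8 exec 'SUB A, 5'. After: A=-4 B=-1 C=-1 D=0 ZF=0 PC=9
Step 10: PC=9 exec 'MUL A, D'. After: A=0 B=-1 C=-1 D=0 ZF=1 PC=10
Step 11: PC=10 exec 'SUB B, B'. After: A=0 B=0 C=-1 D=0 ZF=1 PC=11
Step 12: PC=11 exec 'SUB D, 8'. After: A=0 B=0 C=-1 D=-8 ZF=0 PC=12
Step 13: PC=12 exec 'HALT'. After: A=0 B=0 C=-1 D=-8 ZF=0 PC=12 HALTED
Total instructions executed: 13

Answer: 13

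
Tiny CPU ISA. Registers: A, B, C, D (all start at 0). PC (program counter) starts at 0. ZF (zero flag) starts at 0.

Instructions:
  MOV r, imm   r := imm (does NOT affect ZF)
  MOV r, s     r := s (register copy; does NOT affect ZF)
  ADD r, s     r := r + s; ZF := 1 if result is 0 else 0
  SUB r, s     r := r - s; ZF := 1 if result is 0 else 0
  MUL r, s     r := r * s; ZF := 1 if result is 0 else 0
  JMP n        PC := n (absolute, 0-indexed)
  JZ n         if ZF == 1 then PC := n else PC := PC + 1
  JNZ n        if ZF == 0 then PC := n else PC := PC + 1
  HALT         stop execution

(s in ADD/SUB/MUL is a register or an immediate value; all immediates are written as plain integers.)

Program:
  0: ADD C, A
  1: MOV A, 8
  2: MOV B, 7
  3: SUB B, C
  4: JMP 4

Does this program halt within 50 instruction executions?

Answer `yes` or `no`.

Step 1: PC=0 exec 'ADD C, A'. After: A=0 B=0 C=0 D=0 ZF=1 PC=1
Step 2: PC=1 exec 'MOV A, 8'. After: A=8 B=0 C=0 D=0 ZF=1 PC=2
Step 3: PC=2 exec 'MOV B, 7'. After: A=8 B=7 C=0 D=0 ZF=1 PC=3
Step 4: PC=3 exec 'SUB B, C'. After: A=8 B=7 C=0 D=0 ZF=0 PC=4
Step 5: PC=4 exec 'JMP 4'. After: A=8 B=7 C=0 D=0 ZF=0 PC=4
State after step 5 equals state after step 4: the program is in a cycle of length 1 and will never halt.

Answer: no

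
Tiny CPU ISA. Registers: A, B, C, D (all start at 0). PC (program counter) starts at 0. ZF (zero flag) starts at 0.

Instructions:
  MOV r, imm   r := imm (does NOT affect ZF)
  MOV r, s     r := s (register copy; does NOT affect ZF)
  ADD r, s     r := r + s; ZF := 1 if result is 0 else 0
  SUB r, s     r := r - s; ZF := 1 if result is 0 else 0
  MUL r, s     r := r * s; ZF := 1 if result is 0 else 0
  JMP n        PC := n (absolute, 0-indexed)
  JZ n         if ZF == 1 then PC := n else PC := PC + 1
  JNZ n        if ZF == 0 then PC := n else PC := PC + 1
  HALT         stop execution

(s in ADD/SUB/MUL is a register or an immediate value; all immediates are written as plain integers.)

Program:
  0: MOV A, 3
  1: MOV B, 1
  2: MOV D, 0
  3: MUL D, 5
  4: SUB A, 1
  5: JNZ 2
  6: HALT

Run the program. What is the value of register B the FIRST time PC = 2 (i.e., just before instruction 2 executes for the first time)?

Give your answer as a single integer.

Step 1: PC=0 exec 'MOV A, 3'. After: A=3 B=0 C=0 D=0 ZF=0 PC=1
Step 2: PC=1 exec 'MOV B, 1'. After: A=3 B=1 C=0 D=0 ZF=0 PC=2
First time PC=2: B=1

1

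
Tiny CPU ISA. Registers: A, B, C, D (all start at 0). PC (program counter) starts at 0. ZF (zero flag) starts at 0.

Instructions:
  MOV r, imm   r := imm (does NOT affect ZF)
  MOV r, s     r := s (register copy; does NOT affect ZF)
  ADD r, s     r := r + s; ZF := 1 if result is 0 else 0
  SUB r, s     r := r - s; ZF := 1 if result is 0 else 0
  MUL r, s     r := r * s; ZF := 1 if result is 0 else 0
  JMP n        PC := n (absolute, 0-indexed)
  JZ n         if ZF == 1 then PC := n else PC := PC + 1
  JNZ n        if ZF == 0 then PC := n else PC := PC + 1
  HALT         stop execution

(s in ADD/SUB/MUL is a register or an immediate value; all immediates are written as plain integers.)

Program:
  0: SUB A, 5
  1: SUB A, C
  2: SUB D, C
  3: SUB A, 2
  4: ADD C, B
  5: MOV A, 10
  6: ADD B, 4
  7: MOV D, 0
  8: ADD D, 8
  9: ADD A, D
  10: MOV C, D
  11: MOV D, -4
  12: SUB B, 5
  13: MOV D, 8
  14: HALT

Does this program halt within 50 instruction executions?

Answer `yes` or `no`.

Answer: yes

Derivation:
Step 1: PC=0 exec 'SUB A, 5'. After: A=-5 B=0 C=0 D=0 ZF=0 PC=1
Step 2: PC=1 exec 'SUB A, C'. After: A=-5 B=0 C=0 D=0 ZF=0 PC=2
Step 3: PC=2 exec 'SUB D, C'. After: A=-5 B=0 C=0 D=0 ZF=1 PC=3
Step 4: PC=3 exec 'SUB A, 2'. After: A=-7 B=0 C=0 D=0 ZF=0 PC=4
Step 5: PC=4 exec 'ADD C, B'. After: A=-7 B=0 C=0 D=0 ZF=1 PC=5
Step 6: PC=5 exec 'MOV A, 10'. After: A=10 B=0 C=0 D=0 ZF=1 PC=6
Step 7: PC=6 exec 'ADD B, 4'. After: A=10 B=4 C=0 D=0 ZF=0 PC=7
Step 8: PC=7 exec 'MOV D, 0'. After: A=10 B=4 C=0 D=0 ZF=0 PC=8
Step 9: PC=8 exec 'ADD D, 8'. After: A=10 B=4 C=0 D=8 ZF=0 PC=9
Step 10: PC=9 exec 'ADD A, D'. After: A=18 B=4 C=0 D=8 ZF=0 PC=10
Step 11: PC=10 exec 'MOV C, D'. After: A=18 B=4 C=8 D=8 ZF=0 PC=11
Step 12: PC=11 exec 'MOV D, -4'. After: A=18 B=4 C=8 D=-4 ZF=0 PC=12
Step 13: PC=12 exec 'SUB B, 5'. After: A=18 B=-1 C=8 D=-4 ZF=0 PC=13
Step 14: PC=13 exec 'MOV D, 8'. After: A=18 B=-1 C=8 D=8 ZF=0 PC=14
Step 15: PC=14 exec 'HALT'. After: A=18 B=-1 C=8 D=8 ZF=0 PC=14 HALTED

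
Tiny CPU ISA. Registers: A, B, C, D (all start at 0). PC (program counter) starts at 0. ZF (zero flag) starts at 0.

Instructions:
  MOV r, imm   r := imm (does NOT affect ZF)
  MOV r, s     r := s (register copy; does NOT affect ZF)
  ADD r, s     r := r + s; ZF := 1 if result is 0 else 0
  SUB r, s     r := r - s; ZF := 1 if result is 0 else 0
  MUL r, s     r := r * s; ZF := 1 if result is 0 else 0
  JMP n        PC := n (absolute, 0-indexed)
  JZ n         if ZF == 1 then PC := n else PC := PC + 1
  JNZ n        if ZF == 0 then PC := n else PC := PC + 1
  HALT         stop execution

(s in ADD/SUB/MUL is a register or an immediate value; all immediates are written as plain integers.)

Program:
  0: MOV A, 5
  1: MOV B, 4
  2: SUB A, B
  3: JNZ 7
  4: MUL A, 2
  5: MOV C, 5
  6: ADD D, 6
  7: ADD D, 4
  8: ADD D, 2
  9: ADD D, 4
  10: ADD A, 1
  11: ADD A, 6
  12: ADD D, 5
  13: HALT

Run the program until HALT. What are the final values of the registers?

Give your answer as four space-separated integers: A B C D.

Answer: 8 4 0 15

Derivation:
Step 1: PC=0 exec 'MOV A, 5'. After: A=5 B=0 C=0 D=0 ZF=0 PC=1
Step 2: PC=1 exec 'MOV B, 4'. After: A=5 B=4 C=0 D=0 ZF=0 PC=2
Step 3: PC=2 exec 'SUB A, B'. After: A=1 B=4 C=0 D=0 ZF=0 PC=3
Step 4: PC=3 exec 'JNZ 7'. After: A=1 B=4 C=0 D=0 ZF=0 PC=7
Step 5: PC=7 exec 'ADD D, 4'. After: A=1 B=4 C=0 D=4 ZF=0 PC=8
Step 6: PC=8 exec 'ADD D, 2'. After: A=1 B=4 C=0 D=6 ZF=0 PC=9
Step 7: PC=9 exec 'ADD D, 4'. After: A=1 B=4 C=0 D=10 ZF=0 PC=10
Step 8: PC=10 exec 'ADD A, 1'. After: A=2 B=4 C=0 D=10 ZF=0 PC=11
Step 9: PC=11 exec 'ADD A, 6'. After: A=8 B=4 C=0 D=10 ZF=0 PC=12
Step 10: PC=12 exec 'ADD D, 5'. After: A=8 B=4 C=0 D=15 ZF=0 PC=13
Step 11: PC=13 exec 'HALT'. After: A=8 B=4 C=0 D=15 ZF=0 PC=13 HALTED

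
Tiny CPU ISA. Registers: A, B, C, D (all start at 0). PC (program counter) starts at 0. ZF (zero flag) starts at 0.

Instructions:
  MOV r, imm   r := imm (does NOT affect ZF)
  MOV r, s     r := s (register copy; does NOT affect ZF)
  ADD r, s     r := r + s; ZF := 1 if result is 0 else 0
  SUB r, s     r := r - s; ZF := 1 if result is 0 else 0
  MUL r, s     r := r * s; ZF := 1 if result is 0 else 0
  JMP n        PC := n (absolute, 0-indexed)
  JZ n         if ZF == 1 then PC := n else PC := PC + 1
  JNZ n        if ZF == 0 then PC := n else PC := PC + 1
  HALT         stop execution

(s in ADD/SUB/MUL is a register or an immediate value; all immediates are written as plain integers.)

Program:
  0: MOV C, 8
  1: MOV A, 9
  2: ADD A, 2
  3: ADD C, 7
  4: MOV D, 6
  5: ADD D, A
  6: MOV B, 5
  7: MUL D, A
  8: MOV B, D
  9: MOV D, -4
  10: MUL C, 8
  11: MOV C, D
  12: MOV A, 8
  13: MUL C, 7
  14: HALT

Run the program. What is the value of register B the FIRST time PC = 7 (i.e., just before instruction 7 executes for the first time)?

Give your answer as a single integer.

Step 1: PC=0 exec 'MOV C, 8'. After: A=0 B=0 C=8 D=0 ZF=0 PC=1
Step 2: PC=1 exec 'MOV A, 9'. After: A=9 B=0 C=8 D=0 ZF=0 PC=2
Step 3: PC=2 exec 'ADD A, 2'. After: A=11 B=0 C=8 D=0 ZF=0 PC=3
Step 4: PC=3 exec 'ADD C, 7'. After: A=11 B=0 C=15 D=0 ZF=0 PC=4
Step 5: PC=4 exec 'MOV D, 6'. After: A=11 B=0 C=15 D=6 ZF=0 PC=5
Step 6: PC=5 exec 'ADD D, A'. After: A=11 B=0 C=15 D=17 ZF=0 PC=6
Step 7: PC=6 exec 'MOV B, 5'. After: A=11 B=5 C=15 D=17 ZF=0 PC=7
First time PC=7: B=5

5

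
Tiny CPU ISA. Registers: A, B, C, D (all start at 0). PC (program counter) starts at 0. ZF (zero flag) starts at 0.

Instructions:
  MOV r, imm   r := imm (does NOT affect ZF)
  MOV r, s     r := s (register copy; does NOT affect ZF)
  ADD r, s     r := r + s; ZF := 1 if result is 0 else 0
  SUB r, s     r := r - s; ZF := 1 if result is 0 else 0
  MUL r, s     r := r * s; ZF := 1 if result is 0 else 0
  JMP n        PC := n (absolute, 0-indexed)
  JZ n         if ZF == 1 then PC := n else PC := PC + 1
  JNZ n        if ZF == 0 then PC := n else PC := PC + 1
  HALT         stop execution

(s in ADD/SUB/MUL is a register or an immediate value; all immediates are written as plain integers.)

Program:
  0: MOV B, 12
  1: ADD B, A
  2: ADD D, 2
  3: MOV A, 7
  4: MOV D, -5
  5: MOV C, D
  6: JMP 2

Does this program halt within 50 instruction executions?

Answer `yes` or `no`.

Answer: no

Derivation:
Step 1: PC=0 exec 'MOV B, 12'. After: A=0 B=12 C=0 D=0 ZF=0 PC=1
Step 2: PC=1 exec 'ADD B, A'. After: A=0 B=12 C=0 D=0 ZF=0 PC=2
Step 3: PC=2 exec 'ADD D, 2'. After: A=0 B=12 C=0 D=2 ZF=0 PC=3
Step 4: PC=3 exec 'MOV A, 7'. After: A=7 B=12 C=0 D=2 ZF=0 PC=4
Step 5: PC=4 exec 'MOV D, -5'. After: A=7 B=12 C=0 D=-5 ZF=0 PC=5
Step 6: PC=5 exec 'MOV C, D'. After: A=7 B=12 C=-5 D=-5 ZF=0 PC=6
Step 7: PC=6 exec 'JMP 2'. After: A=7 B=12 C=-5 D=-5 ZF=0 PC=2
Step 8: PC=2 exec 'ADD D, 2'. After: A=7 B=12 C=-5 D=-3 ZF=0 PC=3
Step 9: PC=3 exec 'MOV A, 7'. After: A=7 B=12 C=-5 D=-3 ZF=0 PC=4
Step 10: PC=4 exec 'MOV D, -5'. After: A=7 B=12 C=-5 D=-5 ZF=0 PC=5
Step 11: PC=5 exec 'MOV C, D'. After: A=7 B=12 C=-5 D=-5 ZF=0 PC=6
State after step 11 equals state after step 6: the program is in a cycle of length 5 and will never halt.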